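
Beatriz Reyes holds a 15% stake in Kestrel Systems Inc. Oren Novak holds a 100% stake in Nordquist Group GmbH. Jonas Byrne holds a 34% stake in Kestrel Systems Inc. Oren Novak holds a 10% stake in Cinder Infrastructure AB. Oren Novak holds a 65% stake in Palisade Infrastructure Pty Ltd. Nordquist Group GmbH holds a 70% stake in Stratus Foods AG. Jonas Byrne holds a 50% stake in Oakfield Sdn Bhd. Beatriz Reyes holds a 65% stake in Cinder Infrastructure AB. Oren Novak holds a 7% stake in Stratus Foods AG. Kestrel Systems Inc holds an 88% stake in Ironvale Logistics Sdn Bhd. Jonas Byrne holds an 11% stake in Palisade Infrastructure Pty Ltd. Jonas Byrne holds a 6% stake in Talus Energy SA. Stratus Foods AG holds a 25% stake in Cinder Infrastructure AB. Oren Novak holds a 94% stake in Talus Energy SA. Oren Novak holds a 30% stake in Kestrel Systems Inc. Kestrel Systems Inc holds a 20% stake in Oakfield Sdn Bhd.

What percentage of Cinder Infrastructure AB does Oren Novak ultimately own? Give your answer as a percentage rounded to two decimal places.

Oren reaches Cinder along 3 paths.
Direct stake: 10% = 10%.
Via Stratus: 7% × 25% = 1.75%.
Via Nordquist → Stratus: 100% × 70% × 25% = 17.5%.
Total: 10% + 1.75% + 17.5% = 29.25%.

29.25%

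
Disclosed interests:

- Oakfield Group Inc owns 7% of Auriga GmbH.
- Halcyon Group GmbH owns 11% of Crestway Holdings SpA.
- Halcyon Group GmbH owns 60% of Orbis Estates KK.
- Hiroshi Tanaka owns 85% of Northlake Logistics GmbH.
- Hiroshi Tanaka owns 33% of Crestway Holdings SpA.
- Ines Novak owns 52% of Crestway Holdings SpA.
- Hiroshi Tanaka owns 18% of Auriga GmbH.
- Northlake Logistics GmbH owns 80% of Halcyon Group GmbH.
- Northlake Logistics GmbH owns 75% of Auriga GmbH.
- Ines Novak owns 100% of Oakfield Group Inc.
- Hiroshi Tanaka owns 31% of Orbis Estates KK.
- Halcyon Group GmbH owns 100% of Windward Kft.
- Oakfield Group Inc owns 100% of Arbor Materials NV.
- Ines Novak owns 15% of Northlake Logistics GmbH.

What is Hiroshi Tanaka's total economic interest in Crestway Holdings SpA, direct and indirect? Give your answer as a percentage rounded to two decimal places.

Hiroshi reaches Crestway along 2 paths.
Direct stake: 33% = 33%.
Via Northlake → Halcyon: 85% × 80% × 11% = 7.48%.
Total: 33% + 7.48% = 40.48%.

40.48%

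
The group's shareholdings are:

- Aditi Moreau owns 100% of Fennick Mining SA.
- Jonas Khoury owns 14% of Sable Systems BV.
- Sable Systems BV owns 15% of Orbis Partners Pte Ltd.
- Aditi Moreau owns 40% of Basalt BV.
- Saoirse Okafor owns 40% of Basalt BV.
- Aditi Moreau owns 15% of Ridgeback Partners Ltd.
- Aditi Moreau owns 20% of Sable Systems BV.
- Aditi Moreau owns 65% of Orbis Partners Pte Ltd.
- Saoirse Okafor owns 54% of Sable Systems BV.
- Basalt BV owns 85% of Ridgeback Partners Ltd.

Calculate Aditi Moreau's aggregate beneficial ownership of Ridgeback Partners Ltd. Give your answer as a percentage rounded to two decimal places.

49.00%

Aditi reaches Ridgeback along 2 paths.
Direct stake: 15% = 15%.
Via Basalt: 40% × 85% = 34%.
Total: 15% + 34% = 49%.
Rounded: 49.00%.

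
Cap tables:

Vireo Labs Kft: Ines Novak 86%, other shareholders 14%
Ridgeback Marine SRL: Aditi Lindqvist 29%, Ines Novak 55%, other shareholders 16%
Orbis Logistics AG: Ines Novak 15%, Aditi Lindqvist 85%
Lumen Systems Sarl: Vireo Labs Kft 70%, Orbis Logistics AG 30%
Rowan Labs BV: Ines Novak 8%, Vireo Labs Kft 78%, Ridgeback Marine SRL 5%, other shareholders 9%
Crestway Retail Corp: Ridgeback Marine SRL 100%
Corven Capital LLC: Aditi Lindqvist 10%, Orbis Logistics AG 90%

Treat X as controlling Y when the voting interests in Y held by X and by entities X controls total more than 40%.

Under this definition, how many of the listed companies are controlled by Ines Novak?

5

Ines holds 86% of Vireo, so Ines controls Vireo.
Ines holds 55% of Ridgeback, so Ines controls Ridgeback.
Vireo holds 70% of Lumen, so Ines controls Lumen.
Ines and Vireo and Ridgeback together hold 8% + 78% + 5% = 91% of Rowan, so Ines controls Rowan.
Ridgeback holds 100% of Crestway, so Ines controls Crestway.
No other company's threshold is met.
Ines controls 5 companies.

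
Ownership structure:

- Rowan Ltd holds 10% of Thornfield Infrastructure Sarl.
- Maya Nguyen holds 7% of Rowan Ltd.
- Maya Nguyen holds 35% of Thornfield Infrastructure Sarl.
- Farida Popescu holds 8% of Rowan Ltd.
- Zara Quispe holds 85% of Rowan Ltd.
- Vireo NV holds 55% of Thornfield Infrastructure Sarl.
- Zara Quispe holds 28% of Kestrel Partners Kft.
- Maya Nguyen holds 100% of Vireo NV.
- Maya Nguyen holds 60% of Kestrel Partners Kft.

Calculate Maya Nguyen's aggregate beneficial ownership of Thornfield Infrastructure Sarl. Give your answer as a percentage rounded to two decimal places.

Maya reaches Thornfield along 3 paths.
Via Vireo: 100% × 55% = 55%.
Direct stake: 35% = 35%.
Via Rowan: 7% × 10% = 0.7%.
Total: 55% + 35% + 0.7% = 90.7%.
Rounded: 90.70%.

90.70%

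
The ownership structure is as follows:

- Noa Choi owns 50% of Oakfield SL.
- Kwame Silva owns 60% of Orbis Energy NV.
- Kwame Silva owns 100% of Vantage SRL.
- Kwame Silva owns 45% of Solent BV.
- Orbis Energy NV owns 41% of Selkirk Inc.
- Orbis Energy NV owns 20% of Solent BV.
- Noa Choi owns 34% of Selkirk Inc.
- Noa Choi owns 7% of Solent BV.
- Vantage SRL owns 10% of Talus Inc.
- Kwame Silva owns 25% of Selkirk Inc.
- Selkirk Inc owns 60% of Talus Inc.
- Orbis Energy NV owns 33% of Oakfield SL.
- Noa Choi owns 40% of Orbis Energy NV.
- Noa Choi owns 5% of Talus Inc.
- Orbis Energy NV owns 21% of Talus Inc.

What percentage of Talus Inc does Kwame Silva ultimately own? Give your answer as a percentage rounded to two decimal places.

Kwame reaches Talus along 4 paths.
Via Vantage: 100% × 10% = 10%.
Via Orbis → Selkirk: 60% × 41% × 60% = 14.76%.
Via Selkirk: 25% × 60% = 15%.
Via Orbis: 60% × 21% = 12.6%.
Total: 10% + 14.76% + 15% + 12.6% = 52.36%.

52.36%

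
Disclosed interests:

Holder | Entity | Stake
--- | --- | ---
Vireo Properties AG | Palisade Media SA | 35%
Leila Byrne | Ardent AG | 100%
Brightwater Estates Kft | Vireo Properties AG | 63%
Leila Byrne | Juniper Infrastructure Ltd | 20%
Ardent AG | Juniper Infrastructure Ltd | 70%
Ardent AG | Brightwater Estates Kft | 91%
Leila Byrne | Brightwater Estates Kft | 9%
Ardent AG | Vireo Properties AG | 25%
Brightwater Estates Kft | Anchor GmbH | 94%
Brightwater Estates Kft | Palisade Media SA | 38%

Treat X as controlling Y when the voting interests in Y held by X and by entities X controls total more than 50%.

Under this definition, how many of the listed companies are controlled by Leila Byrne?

6

Leila holds 100% of Ardent, so Leila controls Ardent.
Leila and Ardent together hold 9% + 91% = 100% of Brightwater, so Leila controls Brightwater.
Ardent and Leila together hold 70% + 20% = 90% of Juniper, so Leila controls Juniper.
Brightwater and Ardent together hold 63% + 25% = 88% of Vireo, so Leila controls Vireo.
Brightwater holds 94% of Anchor, so Leila controls Anchor.
Vireo and Brightwater together hold 35% + 38% = 73% of Palisade, so Leila controls Palisade.
Leila controls 6 companies.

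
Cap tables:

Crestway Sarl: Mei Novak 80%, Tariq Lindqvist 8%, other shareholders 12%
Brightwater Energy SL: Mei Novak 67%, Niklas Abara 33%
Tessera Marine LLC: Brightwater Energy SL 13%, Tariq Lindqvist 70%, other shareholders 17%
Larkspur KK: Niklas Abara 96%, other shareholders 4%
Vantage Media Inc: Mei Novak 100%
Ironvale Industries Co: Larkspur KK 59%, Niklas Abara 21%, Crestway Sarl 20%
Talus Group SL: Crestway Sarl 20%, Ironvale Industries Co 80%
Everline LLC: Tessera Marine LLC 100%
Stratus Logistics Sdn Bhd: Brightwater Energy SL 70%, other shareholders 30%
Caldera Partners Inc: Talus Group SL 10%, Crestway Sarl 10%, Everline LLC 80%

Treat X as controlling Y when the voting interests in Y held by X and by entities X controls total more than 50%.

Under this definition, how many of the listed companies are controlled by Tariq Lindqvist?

Tariq holds 70% of Tessera, so Tariq controls Tessera.
Tessera holds 100% of Everline, so Tariq controls Everline.
Everline holds 80% of Caldera, so Tariq controls Caldera.
No other company's threshold is met.
Tariq controls 3 companies.

3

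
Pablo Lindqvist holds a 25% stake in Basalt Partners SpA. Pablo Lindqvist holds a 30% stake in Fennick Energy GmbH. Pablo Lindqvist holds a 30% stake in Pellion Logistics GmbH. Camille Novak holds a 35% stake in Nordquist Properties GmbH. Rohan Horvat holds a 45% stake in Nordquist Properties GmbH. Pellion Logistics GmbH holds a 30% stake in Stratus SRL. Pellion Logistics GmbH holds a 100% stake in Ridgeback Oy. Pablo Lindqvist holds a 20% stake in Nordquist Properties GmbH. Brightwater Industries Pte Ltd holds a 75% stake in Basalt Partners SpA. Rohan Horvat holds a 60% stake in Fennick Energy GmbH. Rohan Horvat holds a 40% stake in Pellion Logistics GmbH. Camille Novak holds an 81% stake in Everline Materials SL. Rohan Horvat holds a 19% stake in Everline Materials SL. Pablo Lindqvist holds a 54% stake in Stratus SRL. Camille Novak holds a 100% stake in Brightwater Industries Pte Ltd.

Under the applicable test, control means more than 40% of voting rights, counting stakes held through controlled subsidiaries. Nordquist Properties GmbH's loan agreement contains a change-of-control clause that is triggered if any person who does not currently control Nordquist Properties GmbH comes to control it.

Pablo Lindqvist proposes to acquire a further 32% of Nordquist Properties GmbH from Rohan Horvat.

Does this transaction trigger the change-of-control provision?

The purchase adds only to Pablo's holdings (Rohan's stake shrinks), so Pablo is the only person who could newly come to control Nordquist.
Pablo holds 54% of Stratus, so Pablo controls Stratus.
In Nordquist, Pablo's side holds only 20%, not > 40%.
So before the transaction, Pablo does not control Nordquist.
After the purchase, Pablo's direct stake in Nordquist rises to 20% + 32% = 52%, and Rohan's stake falls to 13%.
Pablo holds 52% of Nordquist, so Pablo controls Nordquist.
Pablo did not control Nordquist before and does after, so the clause is triggered.

Yes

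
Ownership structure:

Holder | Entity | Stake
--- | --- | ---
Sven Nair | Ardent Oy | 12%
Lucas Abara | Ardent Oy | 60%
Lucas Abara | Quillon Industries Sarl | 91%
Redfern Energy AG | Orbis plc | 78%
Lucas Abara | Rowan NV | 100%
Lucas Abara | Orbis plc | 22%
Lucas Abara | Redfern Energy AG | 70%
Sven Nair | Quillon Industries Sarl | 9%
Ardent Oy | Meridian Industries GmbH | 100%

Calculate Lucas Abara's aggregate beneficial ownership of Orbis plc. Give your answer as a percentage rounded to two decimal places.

Lucas reaches Orbis along 2 paths.
Direct stake: 22% = 22%.
Via Redfern: 70% × 78% = 54.6%.
Total: 22% + 54.6% = 76.6%.
Rounded: 76.60%.

76.60%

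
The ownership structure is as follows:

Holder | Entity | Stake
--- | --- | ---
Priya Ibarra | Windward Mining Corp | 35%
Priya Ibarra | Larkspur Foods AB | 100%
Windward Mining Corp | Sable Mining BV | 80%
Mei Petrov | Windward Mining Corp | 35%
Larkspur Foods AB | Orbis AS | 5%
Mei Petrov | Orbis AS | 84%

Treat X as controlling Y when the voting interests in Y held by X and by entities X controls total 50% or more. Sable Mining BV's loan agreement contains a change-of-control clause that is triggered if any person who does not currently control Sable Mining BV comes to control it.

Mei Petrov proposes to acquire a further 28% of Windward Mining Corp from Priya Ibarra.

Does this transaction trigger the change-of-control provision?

The purchase adds only to Mei's holdings (Priya's stake shrinks), so Mei is the only person who could newly come to control Sable.
Mei holds 84% of Orbis, so Mei controls Orbis.
Neither Mei nor any entity Mei controls holds any voting interest in Sable.
So before the transaction, Mei does not control Sable.
After the purchase, Mei's direct stake in Windward rises to 35% + 28% = 63%, and Priya's stake falls to 7%.
Mei holds 63% of Windward, so Mei controls Windward.
Windward holds 80% of Sable, so Mei controls Sable.
Mei did not control Sable before and does after, so the clause is triggered.

Yes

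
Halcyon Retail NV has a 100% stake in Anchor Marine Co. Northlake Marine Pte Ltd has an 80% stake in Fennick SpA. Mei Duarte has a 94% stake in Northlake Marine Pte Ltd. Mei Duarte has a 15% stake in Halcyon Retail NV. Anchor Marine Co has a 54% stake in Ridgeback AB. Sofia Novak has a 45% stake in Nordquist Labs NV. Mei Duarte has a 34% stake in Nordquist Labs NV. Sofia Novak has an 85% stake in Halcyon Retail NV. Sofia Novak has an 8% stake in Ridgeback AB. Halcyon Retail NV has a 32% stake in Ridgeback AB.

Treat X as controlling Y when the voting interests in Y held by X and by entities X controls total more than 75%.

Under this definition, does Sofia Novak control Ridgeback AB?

Yes

Sofia holds 85% of Halcyon, so Sofia controls Halcyon.
Halcyon holds 100% of Anchor, so Sofia controls Anchor.
Anchor and Halcyon and Sofia together hold 54% + 32% + 8% = 94% of Ridgeback, so Sofia controls Ridgeback.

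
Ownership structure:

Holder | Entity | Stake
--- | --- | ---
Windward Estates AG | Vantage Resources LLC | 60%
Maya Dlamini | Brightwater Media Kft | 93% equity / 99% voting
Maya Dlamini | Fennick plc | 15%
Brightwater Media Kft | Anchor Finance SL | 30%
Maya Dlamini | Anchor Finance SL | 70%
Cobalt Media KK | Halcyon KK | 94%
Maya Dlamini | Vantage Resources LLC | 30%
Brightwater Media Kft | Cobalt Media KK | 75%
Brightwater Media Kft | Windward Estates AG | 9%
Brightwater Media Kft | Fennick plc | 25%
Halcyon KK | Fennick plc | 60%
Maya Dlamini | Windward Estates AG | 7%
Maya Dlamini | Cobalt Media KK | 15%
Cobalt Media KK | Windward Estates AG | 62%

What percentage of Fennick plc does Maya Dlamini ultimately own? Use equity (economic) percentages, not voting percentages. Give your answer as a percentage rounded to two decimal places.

Maya reaches Fennick along 4 paths.
Via Brightwater → Cobalt → Halcyon: 93% × 75% × 94% × 60% = 39.339%.
Via Cobalt → Halcyon: 15% × 94% × 60% = 8.46%.
Via Brightwater: 93% × 25% = 23.25%.
Direct stake: 15% = 15%.
Total: 39.339% + 8.46% + 23.25% + 15% = 86.049%.
Rounded: 86.05%.

86.05%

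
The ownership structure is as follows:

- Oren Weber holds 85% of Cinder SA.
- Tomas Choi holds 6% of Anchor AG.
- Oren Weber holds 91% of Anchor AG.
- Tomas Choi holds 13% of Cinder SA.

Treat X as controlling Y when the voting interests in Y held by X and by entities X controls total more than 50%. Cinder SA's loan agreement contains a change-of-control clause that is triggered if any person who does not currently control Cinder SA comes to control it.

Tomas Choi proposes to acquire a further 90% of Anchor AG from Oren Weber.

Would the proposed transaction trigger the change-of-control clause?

No

The purchase adds only to Tomas's holdings (Oren's stake shrinks), so Tomas is the only person who could newly come to control Cinder.
Tomas's largest direct stake is 13% in Cinder, which does not meet the threshold, so Tomas controls no company.
In Cinder, Tomas's side holds only 13%, not > 50%.
So before the transaction, Tomas does not control Cinder.
After the purchase, Tomas's direct stake in Anchor rises to 6% + 90% = 96%, and Oren's stake falls to 1%.
Tomas holds 96% of Anchor, so Tomas controls Anchor.
After the transaction, Tomas's side holds 13% of Cinder, not > 50%, so Tomas still does not control Cinder.
No new person acquires control, so the clause is not triggered.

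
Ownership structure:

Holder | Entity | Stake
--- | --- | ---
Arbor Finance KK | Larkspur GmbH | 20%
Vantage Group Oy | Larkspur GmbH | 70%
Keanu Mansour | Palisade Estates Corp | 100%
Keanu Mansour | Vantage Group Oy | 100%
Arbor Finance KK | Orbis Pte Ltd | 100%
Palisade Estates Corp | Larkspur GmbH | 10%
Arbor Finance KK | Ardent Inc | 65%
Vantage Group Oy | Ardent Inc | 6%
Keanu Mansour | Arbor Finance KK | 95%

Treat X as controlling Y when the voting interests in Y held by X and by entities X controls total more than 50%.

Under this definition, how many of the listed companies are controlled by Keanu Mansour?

Keanu holds 95% of Arbor, so Keanu controls Arbor.
Keanu holds 100% of Vantage, so Keanu controls Vantage.
Keanu holds 100% of Palisade, so Keanu controls Palisade.
Palisade and Vantage and Arbor together hold 10% + 70% + 20% = 100% of Larkspur, so Keanu controls Larkspur.
Arbor and Vantage together hold 65% + 6% = 71% of Ardent, so Keanu controls Ardent.
Arbor holds 100% of Orbis, so Keanu controls Orbis.
Keanu controls 6 companies.

6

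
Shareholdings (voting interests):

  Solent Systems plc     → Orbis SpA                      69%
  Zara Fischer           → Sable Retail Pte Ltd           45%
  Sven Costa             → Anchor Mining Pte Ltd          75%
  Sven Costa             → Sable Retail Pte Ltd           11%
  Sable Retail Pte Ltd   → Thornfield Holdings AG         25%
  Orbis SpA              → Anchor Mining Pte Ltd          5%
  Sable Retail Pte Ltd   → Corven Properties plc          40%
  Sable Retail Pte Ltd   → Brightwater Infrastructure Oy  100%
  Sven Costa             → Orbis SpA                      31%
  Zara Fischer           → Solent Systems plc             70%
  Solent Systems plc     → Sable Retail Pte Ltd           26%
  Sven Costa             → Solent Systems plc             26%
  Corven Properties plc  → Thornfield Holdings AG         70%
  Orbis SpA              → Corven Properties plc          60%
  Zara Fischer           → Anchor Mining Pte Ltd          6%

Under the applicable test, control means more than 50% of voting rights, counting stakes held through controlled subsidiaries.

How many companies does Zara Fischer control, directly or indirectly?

6

Zara holds 70% of Solent, so Zara controls Solent.
Solent holds 69% of Orbis, so Zara controls Orbis.
Solent and Zara together hold 26% + 45% = 71% of Sable, so Zara controls Sable.
Sable and Orbis together hold 40% + 60% = 100% of Corven, so Zara controls Corven.
Sable holds 100% of Brightwater, so Zara controls Brightwater.
Sable and Corven together hold 25% + 70% = 95% of Thornfield, so Zara controls Thornfield.
No other company's threshold is met.
Zara controls 6 companies.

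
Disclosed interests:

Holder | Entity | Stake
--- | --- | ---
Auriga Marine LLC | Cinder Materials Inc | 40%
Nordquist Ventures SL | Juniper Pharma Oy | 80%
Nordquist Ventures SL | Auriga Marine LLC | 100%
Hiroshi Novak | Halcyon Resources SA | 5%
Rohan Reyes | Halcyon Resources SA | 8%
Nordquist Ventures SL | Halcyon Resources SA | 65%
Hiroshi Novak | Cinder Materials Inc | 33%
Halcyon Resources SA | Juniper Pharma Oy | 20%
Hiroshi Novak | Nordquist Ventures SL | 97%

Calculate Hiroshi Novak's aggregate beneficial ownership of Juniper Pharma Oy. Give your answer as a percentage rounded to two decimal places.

91.21%

Hiroshi reaches Juniper along 3 paths.
Via Nordquist → Halcyon: 97% × 65% × 20% = 12.61%.
Via Halcyon: 5% × 20% = 1%.
Via Nordquist: 97% × 80% = 77.6%.
Total: 12.61% + 1% + 77.6% = 91.21%.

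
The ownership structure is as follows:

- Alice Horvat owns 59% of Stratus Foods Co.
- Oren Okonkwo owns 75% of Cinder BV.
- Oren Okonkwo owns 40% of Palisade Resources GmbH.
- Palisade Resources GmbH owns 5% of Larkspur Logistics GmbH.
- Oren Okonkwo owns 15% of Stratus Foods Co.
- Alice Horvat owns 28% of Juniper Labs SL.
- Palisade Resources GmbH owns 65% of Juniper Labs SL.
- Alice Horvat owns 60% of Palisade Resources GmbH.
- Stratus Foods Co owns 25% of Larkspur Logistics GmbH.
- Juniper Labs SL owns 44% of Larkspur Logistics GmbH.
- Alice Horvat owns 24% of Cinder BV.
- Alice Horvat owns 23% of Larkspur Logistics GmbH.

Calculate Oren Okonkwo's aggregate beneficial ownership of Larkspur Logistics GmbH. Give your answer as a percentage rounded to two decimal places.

Oren reaches Larkspur along 3 paths.
Via Palisade → Juniper: 40% × 65% × 44% = 11.44%.
Via Stratus: 15% × 25% = 3.75%.
Via Palisade: 40% × 5% = 2%.
Total: 11.44% + 3.75% + 2% = 17.19%.

17.19%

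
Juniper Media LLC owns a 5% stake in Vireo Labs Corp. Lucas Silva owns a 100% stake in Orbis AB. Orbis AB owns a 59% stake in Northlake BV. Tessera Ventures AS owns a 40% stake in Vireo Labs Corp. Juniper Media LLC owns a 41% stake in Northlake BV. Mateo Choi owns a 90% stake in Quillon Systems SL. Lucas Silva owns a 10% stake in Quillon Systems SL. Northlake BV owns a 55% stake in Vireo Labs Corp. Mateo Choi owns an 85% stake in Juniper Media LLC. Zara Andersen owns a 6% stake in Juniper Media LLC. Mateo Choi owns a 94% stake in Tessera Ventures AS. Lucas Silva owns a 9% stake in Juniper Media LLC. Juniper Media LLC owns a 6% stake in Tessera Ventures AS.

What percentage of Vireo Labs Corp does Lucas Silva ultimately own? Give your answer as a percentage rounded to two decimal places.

35.15%

Lucas reaches Vireo along 4 paths.
Via Juniper → Northlake: 9% × 41% × 55% = 2.0295%.
Via Orbis → Northlake: 100% × 59% × 55% = 32.45%.
Via Juniper → Tessera: 9% × 6% × 40% = 0.216%.
Via Juniper: 9% × 5% = 0.45%.
Total: 2.0295% + 32.45% + 0.216% + 0.45% = 35.1455%.
Rounded: 35.15%.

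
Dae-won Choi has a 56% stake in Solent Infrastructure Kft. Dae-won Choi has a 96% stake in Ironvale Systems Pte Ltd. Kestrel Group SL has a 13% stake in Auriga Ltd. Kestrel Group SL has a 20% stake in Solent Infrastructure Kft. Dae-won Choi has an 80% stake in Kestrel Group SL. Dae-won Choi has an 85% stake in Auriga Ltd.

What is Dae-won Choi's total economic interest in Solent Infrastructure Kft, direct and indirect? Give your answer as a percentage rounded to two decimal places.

Dae-won reaches Solent along 2 paths.
Via Kestrel: 80% × 20% = 16%.
Direct stake: 56% = 56%.
Total: 16% + 56% = 72%.
Rounded: 72.00%.

72.00%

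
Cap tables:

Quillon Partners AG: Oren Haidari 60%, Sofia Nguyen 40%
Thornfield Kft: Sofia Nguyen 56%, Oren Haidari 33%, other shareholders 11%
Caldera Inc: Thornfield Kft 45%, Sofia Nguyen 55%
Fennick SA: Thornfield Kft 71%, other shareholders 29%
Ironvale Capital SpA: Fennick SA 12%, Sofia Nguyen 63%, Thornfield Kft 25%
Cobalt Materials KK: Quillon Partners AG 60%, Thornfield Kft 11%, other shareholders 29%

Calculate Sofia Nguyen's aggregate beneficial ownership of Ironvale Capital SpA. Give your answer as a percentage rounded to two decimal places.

81.77%

Sofia reaches Ironvale along 3 paths.
Via Thornfield → Fennick: 56% × 71% × 12% = 4.7712%.
Direct stake: 63% = 63%.
Via Thornfield: 56% × 25% = 14%.
Total: 4.7712% + 63% + 14% = 81.7712%.
Rounded: 81.77%.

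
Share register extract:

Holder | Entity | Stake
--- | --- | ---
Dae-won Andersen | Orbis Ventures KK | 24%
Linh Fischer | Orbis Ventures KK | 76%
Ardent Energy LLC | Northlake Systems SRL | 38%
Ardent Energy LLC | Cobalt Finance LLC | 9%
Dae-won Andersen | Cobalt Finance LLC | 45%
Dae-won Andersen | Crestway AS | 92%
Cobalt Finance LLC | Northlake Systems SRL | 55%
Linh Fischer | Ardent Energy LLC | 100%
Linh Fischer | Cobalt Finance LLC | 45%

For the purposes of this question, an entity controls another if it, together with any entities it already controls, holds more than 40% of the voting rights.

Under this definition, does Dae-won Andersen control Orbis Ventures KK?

No

Dae-won holds 45% of Cobalt, so Dae-won controls Cobalt.
Cobalt holds 55% of Northlake, so Dae-won controls Northlake.
Dae-won holds 92% of Crestway, so Dae-won controls Crestway.
In Orbis, Dae-won's side holds only 24%, not > 40%.
So Dae-won does not control Orbis.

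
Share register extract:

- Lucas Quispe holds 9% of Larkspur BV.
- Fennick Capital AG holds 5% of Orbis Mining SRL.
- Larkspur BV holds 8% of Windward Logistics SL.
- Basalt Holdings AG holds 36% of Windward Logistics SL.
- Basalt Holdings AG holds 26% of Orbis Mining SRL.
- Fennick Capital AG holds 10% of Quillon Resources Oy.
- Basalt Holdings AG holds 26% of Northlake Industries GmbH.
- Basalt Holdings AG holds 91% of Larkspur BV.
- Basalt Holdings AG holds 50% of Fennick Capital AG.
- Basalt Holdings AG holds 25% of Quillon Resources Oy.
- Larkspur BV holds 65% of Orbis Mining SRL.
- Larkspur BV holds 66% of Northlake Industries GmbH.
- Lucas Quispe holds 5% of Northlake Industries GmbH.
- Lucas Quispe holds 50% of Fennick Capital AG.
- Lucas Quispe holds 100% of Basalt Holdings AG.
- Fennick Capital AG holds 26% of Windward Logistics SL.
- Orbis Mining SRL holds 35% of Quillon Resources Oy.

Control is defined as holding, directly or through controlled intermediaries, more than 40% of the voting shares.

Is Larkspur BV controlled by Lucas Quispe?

Lucas holds 100% of Basalt, so Lucas controls Basalt.
Lucas and Basalt together hold 9% + 91% = 100% of Larkspur, so Lucas controls Larkspur.

Yes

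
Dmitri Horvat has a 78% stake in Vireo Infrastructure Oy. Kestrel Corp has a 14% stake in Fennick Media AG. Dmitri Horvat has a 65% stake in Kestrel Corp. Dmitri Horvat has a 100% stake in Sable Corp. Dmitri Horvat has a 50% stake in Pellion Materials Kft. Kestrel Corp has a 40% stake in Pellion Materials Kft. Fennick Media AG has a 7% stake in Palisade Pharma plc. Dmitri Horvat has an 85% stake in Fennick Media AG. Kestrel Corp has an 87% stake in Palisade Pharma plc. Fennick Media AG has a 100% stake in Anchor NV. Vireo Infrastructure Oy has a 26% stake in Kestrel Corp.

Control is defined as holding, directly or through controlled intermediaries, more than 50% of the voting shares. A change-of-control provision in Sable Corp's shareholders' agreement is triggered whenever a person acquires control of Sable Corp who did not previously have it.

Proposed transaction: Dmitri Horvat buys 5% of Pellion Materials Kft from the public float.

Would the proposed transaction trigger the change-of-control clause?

No

The purchase changes only Dmitri's holdings, so Dmitri is the only person who could newly come to control Sable.
Dmitri holds 100% of Sable, so Dmitri controls Sable.
So Dmitri already controls Sable before the transaction.
After the purchase, Dmitri's direct stake in Pellion rises to 50% + 5% = 55%.
Dmitri controlled Sable already, so this is not a new person acquiring control; every other person's position is unchanged or reduced.
No new person acquires control, so the clause is not triggered.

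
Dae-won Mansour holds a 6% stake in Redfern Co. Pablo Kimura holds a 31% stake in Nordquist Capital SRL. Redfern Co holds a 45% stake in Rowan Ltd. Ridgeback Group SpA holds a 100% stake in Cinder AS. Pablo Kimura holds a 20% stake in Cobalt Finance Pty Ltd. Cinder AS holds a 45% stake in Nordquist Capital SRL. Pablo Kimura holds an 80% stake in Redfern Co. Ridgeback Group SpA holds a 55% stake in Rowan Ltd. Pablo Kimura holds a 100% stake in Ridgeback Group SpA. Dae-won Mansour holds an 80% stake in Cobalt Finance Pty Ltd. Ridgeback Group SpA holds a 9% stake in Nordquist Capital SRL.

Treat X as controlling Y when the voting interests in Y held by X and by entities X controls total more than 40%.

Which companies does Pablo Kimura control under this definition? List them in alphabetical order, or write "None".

Pablo holds 80% of Redfern, so Pablo controls Redfern.
Pablo holds 100% of Ridgeback, so Pablo controls Ridgeback.
Ridgeback holds 100% of Cinder, so Pablo controls Cinder.
Ridgeback and Redfern together hold 55% + 45% = 100% of Rowan, so Pablo controls Rowan.
Ridgeback and Pablo and Cinder together hold 9% + 31% + 45% = 85% of Nordquist, so Pablo controls Nordquist.
No other company's threshold is met.

Cinder AS, Nordquist Capital SRL, Redfern Co, Ridgeback Group SpA, Rowan Ltd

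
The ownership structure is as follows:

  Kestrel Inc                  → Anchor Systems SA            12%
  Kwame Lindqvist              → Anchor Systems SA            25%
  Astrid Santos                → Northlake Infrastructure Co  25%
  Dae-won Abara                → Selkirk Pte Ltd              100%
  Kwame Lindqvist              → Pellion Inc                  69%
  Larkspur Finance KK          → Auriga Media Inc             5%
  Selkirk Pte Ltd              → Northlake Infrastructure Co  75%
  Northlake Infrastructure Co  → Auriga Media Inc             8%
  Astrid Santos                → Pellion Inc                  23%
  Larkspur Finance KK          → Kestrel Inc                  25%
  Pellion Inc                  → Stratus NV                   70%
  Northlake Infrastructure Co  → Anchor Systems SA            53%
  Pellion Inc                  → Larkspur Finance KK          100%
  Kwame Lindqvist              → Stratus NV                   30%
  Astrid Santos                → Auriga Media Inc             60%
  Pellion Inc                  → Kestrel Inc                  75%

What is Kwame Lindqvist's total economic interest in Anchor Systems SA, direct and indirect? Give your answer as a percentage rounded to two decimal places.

Kwame reaches Anchor along 3 paths.
Direct stake: 25% = 25%.
Via Pellion → Kestrel: 69% × 75% × 12% = 6.21%.
Via Pellion → Larkspur → Kestrel: 69% × 100% × 25% × 12% = 2.07%.
Total: 25% + 6.21% + 2.07% = 33.28%.

33.28%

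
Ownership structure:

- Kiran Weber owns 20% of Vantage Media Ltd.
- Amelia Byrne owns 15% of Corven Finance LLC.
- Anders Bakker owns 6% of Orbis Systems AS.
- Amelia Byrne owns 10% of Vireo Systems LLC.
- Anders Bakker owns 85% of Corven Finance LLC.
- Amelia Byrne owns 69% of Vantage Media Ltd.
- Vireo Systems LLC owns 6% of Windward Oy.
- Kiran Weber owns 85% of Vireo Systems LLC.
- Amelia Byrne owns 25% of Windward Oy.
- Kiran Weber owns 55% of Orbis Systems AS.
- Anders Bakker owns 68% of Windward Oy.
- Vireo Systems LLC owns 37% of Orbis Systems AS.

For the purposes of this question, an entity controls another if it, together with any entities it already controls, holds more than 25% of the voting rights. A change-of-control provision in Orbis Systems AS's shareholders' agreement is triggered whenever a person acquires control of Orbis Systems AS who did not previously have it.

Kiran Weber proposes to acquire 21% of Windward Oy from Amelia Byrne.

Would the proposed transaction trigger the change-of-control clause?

No

The purchase adds only to Kiran's holdings (Amelia's stake shrinks), so Kiran is the only person who could newly come to control Orbis.
Kiran holds 85% of Vireo, so Kiran controls Vireo.
Vireo and Kiran together hold 37% + 55% = 92% of Orbis, so Kiran controls Orbis.
So Kiran already controls Orbis before the transaction.
After the purchase, Kiran holds 21% of Windward directly, and Amelia's stake falls to 4%.
Kiran controlled Orbis already, so this is not a new person acquiring control; every other person's position is unchanged or reduced.
No new person acquires control, so the clause is not triggered.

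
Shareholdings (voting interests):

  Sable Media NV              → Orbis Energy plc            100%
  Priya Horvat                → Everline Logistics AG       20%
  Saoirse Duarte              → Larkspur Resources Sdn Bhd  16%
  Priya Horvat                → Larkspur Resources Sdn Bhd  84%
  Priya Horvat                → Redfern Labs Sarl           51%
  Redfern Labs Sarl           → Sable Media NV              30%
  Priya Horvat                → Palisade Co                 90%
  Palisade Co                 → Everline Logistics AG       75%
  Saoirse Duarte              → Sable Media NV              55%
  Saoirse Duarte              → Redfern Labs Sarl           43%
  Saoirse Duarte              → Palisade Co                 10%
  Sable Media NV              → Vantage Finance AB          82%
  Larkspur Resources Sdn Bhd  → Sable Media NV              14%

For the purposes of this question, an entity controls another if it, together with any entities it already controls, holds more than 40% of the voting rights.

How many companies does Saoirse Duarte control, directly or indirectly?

4

Saoirse holds 43% of Redfern, so Saoirse controls Redfern.
Saoirse and Redfern together hold 55% + 30% = 85% of Sable, so Saoirse controls Sable.
Sable holds 100% of Orbis, so Saoirse controls Orbis.
Sable holds 82% of Vantage, so Saoirse controls Vantage.
No other company's threshold is met.
Saoirse controls 4 companies.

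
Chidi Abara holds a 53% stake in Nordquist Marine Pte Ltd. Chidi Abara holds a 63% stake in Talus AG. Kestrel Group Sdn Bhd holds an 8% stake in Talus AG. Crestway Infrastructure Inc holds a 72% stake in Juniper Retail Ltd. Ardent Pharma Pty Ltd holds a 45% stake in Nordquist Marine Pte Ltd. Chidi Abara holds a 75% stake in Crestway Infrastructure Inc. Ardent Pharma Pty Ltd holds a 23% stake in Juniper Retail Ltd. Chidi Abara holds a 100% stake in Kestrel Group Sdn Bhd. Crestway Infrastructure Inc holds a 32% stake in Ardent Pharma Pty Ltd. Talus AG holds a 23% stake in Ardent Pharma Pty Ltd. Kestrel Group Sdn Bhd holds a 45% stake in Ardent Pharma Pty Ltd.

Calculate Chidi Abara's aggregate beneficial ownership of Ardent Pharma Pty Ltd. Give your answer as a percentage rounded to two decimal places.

85.33%

Chidi reaches Ardent along 4 paths.
Via Crestway: 75% × 32% = 24%.
Via Kestrel: 100% × 45% = 45%.
Via Kestrel → Talus: 100% × 8% × 23% = 1.84%.
Via Talus: 63% × 23% = 14.49%.
Total: 24% + 45% + 1.84% + 14.49% = 85.33%.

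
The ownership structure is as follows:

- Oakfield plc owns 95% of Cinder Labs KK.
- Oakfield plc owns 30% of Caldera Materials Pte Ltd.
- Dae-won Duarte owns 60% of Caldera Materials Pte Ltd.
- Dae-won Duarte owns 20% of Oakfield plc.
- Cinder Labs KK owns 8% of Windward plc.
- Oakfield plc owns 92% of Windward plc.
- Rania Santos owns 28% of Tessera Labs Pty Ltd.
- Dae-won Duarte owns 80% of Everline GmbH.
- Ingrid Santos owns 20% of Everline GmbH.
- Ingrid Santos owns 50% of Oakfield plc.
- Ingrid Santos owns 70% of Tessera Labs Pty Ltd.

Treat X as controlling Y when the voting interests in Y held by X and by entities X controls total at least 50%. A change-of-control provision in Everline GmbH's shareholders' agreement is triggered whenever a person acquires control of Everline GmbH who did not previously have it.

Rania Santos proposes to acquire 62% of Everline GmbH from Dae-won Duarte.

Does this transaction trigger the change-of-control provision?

Yes

The purchase adds only to Rania's holdings (Dae-won's stake shrinks), so Rania is the only person who could newly come to control Everline.
Rania's largest direct stake is 28% in Tessera, which does not meet the threshold, so Rania controls no company.
Neither Rania nor any entity Rania controls holds any voting interest in Everline.
So before the transaction, Rania does not control Everline.
After the purchase, Rania holds 62% of Everline directly, and Dae-won's stake falls to 18%.
Rania holds 62% of Everline, so Rania controls Everline.
Rania did not control Everline before and does after, so the clause is triggered.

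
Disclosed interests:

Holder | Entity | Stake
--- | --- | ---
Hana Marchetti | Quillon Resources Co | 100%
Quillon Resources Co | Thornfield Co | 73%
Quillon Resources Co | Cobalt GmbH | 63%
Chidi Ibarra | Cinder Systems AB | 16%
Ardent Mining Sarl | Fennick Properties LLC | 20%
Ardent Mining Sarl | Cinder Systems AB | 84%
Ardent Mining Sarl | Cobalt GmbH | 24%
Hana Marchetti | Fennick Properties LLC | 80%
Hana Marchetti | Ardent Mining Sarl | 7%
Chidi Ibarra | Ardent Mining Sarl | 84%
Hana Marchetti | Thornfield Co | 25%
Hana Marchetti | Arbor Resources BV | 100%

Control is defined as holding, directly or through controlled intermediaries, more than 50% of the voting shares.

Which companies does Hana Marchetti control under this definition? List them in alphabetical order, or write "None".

Arbor Resources BV, Cobalt GmbH, Fennick Properties LLC, Quillon Resources Co, Thornfield Co

Hana holds 100% of Quillon, so Hana controls Quillon.
Quillon and Hana together hold 73% + 25% = 98% of Thornfield, so Hana controls Thornfield.
Hana holds 100% of Arbor, so Hana controls Arbor.
Hana holds 80% of Fennick, so Hana controls Fennick.
Quillon holds 63% of Cobalt, so Hana controls Cobalt.
No other company's threshold is met.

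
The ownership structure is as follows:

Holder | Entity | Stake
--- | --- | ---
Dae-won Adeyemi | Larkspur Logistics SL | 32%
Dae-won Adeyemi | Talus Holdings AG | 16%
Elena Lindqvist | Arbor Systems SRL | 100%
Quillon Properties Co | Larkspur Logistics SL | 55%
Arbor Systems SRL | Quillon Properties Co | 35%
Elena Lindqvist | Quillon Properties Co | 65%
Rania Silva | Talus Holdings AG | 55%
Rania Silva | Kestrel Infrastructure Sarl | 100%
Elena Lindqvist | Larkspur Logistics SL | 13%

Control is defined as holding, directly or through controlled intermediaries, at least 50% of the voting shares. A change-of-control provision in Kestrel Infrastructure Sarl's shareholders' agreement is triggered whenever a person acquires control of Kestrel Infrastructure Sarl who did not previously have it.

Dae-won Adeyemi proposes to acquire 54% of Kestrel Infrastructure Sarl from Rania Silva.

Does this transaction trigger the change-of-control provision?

Yes

The purchase adds only to Dae-won's holdings (Rania's stake shrinks), so Dae-won is the only person who could newly come to control Kestrel.
Dae-won's largest direct stake is 32% in Larkspur, which does not meet the threshold, so Dae-won controls no company.
Neither Dae-won nor any entity Dae-won controls holds any voting interest in Kestrel.
So before the transaction, Dae-won does not control Kestrel.
After the purchase, Dae-won holds 54% of Kestrel directly, and Rania's stake falls to 46%.
Dae-won holds 54% of Kestrel, so Dae-won controls Kestrel.
Dae-won did not control Kestrel before and does after, so the clause is triggered.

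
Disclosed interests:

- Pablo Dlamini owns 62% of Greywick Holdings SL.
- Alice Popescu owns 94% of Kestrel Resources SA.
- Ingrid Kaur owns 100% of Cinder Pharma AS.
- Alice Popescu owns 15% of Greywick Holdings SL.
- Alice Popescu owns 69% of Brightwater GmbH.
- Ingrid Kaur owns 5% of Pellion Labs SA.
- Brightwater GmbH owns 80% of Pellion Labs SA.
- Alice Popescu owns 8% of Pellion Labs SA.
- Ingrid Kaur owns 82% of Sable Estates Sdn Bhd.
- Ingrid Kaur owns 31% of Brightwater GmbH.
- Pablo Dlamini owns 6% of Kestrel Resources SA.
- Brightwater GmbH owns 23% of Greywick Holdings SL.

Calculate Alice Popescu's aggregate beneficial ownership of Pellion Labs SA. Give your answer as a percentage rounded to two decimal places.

Alice reaches Pellion along 2 paths.
Via Brightwater: 69% × 80% = 55.2%.
Direct stake: 8% = 8%.
Total: 55.2% + 8% = 63.2%.
Rounded: 63.20%.

63.20%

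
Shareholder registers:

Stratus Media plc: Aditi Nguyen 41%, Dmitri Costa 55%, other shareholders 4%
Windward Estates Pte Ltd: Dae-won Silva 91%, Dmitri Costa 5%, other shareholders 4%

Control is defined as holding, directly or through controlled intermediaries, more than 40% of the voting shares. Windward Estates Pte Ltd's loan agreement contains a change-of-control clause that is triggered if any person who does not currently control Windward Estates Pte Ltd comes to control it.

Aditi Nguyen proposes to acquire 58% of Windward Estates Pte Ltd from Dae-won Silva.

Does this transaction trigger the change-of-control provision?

Yes

The purchase adds only to Aditi's holdings (Dae-won's stake shrinks), so Aditi is the only person who could newly come to control Windward.
Aditi holds 41% of Stratus, so Aditi controls Stratus.
Neither Aditi nor any entity Aditi controls holds any voting interest in Windward.
So before the transaction, Aditi does not control Windward.
After the purchase, Aditi holds 58% of Windward directly, and Dae-won's stake falls to 33%.
Aditi holds 58% of Windward, so Aditi controls Windward.
Aditi did not control Windward before and does after, so the clause is triggered.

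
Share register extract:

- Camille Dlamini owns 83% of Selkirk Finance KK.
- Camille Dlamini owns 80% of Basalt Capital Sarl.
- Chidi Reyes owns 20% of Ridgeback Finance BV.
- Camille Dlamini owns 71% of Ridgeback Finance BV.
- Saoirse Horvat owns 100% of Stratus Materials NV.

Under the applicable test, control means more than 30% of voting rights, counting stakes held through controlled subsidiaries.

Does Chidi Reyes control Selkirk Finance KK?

No

Chidi's largest direct stake is 20% in Ridgeback, which does not meet the threshold, so Chidi controls no company.
Neither Chidi nor any entity Chidi controls holds any voting interest in Selkirk.
So Chidi does not control Selkirk.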